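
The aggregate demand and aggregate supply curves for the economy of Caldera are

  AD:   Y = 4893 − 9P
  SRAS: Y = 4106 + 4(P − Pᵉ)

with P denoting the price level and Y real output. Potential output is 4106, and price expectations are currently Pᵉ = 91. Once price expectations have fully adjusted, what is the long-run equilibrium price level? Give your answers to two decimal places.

Short run: with Pᵉ = 91, SRAS is Y = 3742 + 4P. Setting AD = SRAS gives 1151 = 13P, so P = 88.54 and Y = 4893 − 9P = 4096.15.
Output 4096.15 is below potential 4106, so over time expected prices fall and SRAS shifts right until Y returns to 4106.
Long run: Y = 4106 on the AD curve gives 4106 = 4893 − 9P, so P = 87.44.

Long-run P = 87.44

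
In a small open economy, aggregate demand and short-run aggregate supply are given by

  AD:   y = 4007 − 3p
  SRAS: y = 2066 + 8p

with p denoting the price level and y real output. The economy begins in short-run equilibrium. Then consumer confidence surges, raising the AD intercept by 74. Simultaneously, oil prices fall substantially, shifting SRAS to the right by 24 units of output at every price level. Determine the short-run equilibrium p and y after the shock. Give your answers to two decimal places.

After both shocks: AD is y = 4081 − 3p and SRAS is y = 2090 + 8p.
Setting them equal: 1991 = 11p, so p = 181.00.
Substituting into AD, y = 3538.00.

p = 181.00, y = 3538.00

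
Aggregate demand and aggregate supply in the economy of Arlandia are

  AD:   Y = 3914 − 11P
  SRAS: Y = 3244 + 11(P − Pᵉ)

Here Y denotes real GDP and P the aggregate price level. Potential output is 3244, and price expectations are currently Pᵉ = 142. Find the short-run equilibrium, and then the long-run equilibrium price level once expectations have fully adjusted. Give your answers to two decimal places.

Short run: with Pᵉ = 142, SRAS is Y = 1682 + 11P. Setting AD = SRAS gives 2232 = 22P, so P = 101.45 and Y = 3914 − 11P = 2798.00.
Output 2798.00 is below potential 3244, so over time expected prices fall and SRAS shifts right until Y returns to 3244.
Long run: Y = 3244 on the AD curve gives 3244 = 3914 − 11P, so P = 60.91.

Short run: P = 101.45, Y = 2798.00. Long run: P = 60.91.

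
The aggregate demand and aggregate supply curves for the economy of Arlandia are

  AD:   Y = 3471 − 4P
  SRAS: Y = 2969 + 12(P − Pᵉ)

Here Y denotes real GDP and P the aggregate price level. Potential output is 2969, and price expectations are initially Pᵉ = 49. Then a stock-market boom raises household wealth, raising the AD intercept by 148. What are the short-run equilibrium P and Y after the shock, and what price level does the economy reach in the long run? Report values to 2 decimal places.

AD shifts right: new AD is Y = 3619 − 4P. With Pᵉ = 49, SRAS is Y = 2381 + 12P.
Short run: 3619 − 4P = 2381 + 12P gives 1238 = 16P, so P = 77.38 and Y = 3619 − 4P = 3309.50.
Y = 3309.50 is above potential 2969; expectations adjust and SRAS shifts left until Y = 2969.
Long run: on the new AD curve, 2969 = 3619 − 4P gives P = 162.50.

Short run: P = 77.38, Y = 3309.50. Long run: P = 162.50.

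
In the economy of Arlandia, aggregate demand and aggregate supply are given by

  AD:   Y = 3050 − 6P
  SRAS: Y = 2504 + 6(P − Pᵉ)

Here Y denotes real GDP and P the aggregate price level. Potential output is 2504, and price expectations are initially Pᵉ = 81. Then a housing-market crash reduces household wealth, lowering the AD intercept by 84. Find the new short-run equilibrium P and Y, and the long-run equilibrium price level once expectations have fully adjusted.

Short run: P = 79, Y = 2492. Long run: P = 77.

AD shifts left: new AD is Y = 2966 − 6P. With Pᵉ = 81, SRAS is Y = 2018 + 6P.
Short run: 2966 − 6P = 2018 + 6P gives 948 = 12P, so P = 79 and Y = 2966 − 6·79 = 2492.
Y = 2492 is below potential 2504; expectations adjust and SRAS shifts right until Y = 2504.
Long run: on the new AD curve, 2504 = 2966 − 6P gives P = 77.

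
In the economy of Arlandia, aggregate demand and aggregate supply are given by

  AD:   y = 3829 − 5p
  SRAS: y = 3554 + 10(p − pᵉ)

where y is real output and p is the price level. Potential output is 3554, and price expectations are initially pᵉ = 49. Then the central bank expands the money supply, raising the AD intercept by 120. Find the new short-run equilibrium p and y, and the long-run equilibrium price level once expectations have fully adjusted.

Short run: p = 59, y = 3654. Long run: p = 79.

AD shifts right: new AD is y = 3949 − 5p. With pᵉ = 49, SRAS is y = 3064 + 10p.
Short run: 3949 − 5p = 3064 + 10p gives 885 = 15p, so p = 59 and y = 3949 − 5·59 = 3654.
y = 3654 is above potential 3554; expectations adjust and SRAS shifts left until y = 3554.
Long run: on the new AD curve, 3554 = 3949 − 5p gives p = 79.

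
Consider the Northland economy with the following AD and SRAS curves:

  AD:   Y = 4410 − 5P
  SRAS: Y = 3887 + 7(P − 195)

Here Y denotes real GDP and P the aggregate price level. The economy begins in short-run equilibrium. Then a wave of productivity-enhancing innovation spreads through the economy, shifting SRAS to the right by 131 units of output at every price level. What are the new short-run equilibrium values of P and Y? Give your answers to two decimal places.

This is a positive supply shock: SRAS shifts right.
New SRAS: Y = 2653 + 7P.
Set AD = SRAS: 4410 − 5P = 2653 + 7P, so 1757 = 12P and P = 146.42.
Substituting into AD, Y = 3677.92.

P = 146.42, Y = 3677.92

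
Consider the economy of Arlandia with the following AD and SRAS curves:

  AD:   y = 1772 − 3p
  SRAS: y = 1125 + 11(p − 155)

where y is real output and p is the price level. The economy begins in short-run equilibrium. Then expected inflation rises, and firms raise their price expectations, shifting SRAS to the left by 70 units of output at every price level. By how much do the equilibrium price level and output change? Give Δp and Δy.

This is a negative supply shock: SRAS shifts left.
New SRAS: y = 11p − 650.
Set AD = SRAS: 1772 − 3p = 11p − 650, so 2422 = 14p and p = 173.
y = 1772 − 3·173 = 1253.
Initially p = 168, y = 1268, so Δp = +5 and Δy = -15.

Δp = +5, Δy = -15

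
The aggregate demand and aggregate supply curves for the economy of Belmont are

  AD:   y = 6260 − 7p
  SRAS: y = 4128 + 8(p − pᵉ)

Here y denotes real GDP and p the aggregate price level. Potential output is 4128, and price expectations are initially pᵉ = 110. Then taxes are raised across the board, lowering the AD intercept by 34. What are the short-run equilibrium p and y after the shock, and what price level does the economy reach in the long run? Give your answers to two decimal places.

Short run: p = 198.53, y = 4836.27. Long run: p = 299.71.

AD shifts left: new AD is y = 6226 − 7p. With pᵉ = 110, SRAS is y = 3248 + 8p.
Short run: 6226 − 7p = 3248 + 8p gives 2978 = 15p, so p = 198.53 and y = 6226 − 7p = 4836.27.
y = 4836.27 is above potential 4128; expectations adjust and SRAS shifts left until y = 4128.
Long run: on the new AD curve, 4128 = 6226 − 7p gives p = 299.71.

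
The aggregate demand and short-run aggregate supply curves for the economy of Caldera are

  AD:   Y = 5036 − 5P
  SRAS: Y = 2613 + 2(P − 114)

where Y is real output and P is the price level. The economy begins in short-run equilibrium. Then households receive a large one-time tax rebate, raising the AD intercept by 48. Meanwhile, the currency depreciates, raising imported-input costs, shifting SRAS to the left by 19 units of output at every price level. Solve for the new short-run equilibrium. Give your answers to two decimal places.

P = 388.29, Y = 3142.57

After both shocks: AD is Y = 5084 − 5P and SRAS is Y = 2366 + 2P.
Setting them equal: 2718 = 7P, so P = 388.29.
Substituting into AD, Y = 3142.57.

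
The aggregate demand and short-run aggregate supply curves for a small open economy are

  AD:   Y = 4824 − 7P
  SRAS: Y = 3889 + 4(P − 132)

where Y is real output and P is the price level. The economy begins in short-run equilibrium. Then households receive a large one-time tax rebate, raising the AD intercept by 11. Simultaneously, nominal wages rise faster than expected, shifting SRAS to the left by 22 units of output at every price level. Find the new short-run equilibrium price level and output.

P = 136, Y = 3883

After both shocks: AD is Y = 4835 − 7P and SRAS is Y = 3339 + 4P.
Setting them equal: 1496 = 11P, so P = 136.
Y = 4835 − 7·136 = 3883.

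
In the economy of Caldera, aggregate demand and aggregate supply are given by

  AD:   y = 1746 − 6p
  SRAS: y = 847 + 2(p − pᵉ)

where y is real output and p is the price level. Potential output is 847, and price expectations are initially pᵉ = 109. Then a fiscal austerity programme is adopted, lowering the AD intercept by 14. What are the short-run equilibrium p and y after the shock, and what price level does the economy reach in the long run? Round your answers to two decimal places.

Short run: p = 137.88, y = 904.75. Long run: p = 147.50.

AD shifts left: new AD is y = 1732 − 6p. With pᵉ = 109, SRAS is y = 629 + 2p.
Short run: 1732 − 6p = 629 + 2p gives 1103 = 8p, so p = 137.88 and y = 1732 − 6p = 904.75.
y = 904.75 is above potential 847; expectations adjust and SRAS shifts left until y = 847.
Long run: on the new AD curve, 847 = 1732 − 6p gives p = 147.50.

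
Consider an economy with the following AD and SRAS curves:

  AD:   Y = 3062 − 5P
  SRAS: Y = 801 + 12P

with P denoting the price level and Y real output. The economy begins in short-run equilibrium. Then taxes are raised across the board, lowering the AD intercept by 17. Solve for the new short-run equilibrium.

P = 132, Y = 2385

This is a negative demand shock: AD shifts left.
New AD: Y = 3045 − 5P.
Set AD = SRAS: 3045 − 5P = 801 + 12P, so 2244 = 17P and P = 132.
Y = 3045 − 5·132 = 2385.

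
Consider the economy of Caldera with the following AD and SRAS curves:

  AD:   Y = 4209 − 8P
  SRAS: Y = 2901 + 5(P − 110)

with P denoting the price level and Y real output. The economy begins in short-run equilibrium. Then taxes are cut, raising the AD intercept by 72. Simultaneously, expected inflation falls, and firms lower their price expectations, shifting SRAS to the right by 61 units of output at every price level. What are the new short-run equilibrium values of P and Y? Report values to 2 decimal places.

After both shocks: AD is Y = 4281 − 8P and SRAS is Y = 2412 + 5P.
Setting them equal: 1869 = 13P, so P = 143.77.
Substituting into AD, Y = 3130.85.

P = 143.77, Y = 3130.85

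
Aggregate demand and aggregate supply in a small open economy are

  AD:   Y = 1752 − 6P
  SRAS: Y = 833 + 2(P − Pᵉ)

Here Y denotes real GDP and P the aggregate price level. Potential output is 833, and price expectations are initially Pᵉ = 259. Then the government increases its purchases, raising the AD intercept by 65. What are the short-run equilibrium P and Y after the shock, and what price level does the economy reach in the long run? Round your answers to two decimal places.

AD shifts right: new AD is Y = 1817 − 6P. With Pᵉ = 259, SRAS is Y = 315 + 2P.
Short run: 1817 − 6P = 315 + 2P gives 1502 = 8P, so P = 187.75 and Y = 1817 − 6P = 690.50.
Y = 690.50 is below potential 833; expectations adjust and SRAS shifts right until Y = 833.
Long run: on the new AD curve, 833 = 1817 − 6P gives P = 164.00.

Short run: P = 187.75, Y = 690.50. Long run: P = 164.00.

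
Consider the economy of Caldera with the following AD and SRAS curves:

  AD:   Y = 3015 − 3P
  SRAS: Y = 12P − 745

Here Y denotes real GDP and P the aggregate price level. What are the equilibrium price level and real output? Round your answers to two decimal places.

P = 250.67, Y = 2263.00

Set AD = SRAS: 3015 − 3P = 12P − 745, so 3760 = 15P and P = 250.67.
Substituting into AD, Y = 3015 − 3P = 2263.00.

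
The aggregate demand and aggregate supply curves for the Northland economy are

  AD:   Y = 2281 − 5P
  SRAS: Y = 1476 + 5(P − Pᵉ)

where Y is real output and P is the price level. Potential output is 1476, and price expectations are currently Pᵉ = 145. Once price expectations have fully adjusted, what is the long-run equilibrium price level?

Long-run P = 161

Short run: with Pᵉ = 145, SRAS is Y = 751 + 5P. Setting AD = SRAS gives 1530 = 10P, so P = 153 and Y = 2281 − 5·153 = 1516.
Output 1516 is above potential 1476, so over time expected prices rise and SRAS shifts left until Y returns to 1476.
Long run: Y = 1476 on the AD curve gives 1476 = 2281 − 5P, so P = 161.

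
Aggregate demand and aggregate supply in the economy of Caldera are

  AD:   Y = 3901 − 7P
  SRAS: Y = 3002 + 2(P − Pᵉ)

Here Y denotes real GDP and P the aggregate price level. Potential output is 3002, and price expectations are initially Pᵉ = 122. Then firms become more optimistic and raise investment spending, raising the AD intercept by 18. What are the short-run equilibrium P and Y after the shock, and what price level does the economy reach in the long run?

AD shifts right: new AD is Y = 3919 − 7P. With Pᵉ = 122, SRAS is Y = 2758 + 2P.
Short run: 3919 − 7P = 2758 + 2P gives 1161 = 9P, so P = 129 and Y = 3919 − 7·129 = 3016.
Y = 3016 is above potential 3002; expectations adjust and SRAS shifts left until Y = 3002.
Long run: on the new AD curve, 3002 = 3919 − 7P gives P = 131.

Short run: P = 129, Y = 3016. Long run: P = 131.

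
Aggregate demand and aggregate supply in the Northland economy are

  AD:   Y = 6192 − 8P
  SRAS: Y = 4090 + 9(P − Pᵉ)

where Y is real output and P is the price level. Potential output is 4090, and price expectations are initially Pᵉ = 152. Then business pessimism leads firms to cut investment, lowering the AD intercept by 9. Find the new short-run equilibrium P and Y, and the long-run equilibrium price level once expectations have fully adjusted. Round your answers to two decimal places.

Short run: P = 203.59, Y = 4554.29. Long run: P = 261.63.

AD shifts left: new AD is Y = 6183 − 8P. With Pᵉ = 152, SRAS is Y = 2722 + 9P.
Short run: 6183 − 8P = 2722 + 9P gives 3461 = 17P, so P = 203.59 and Y = 6183 − 8P = 4554.29.
Y = 4554.29 is above potential 4090; expectations adjust and SRAS shifts left until Y = 4090.
Long run: on the new AD curve, 4090 = 6183 − 8P gives P = 261.63.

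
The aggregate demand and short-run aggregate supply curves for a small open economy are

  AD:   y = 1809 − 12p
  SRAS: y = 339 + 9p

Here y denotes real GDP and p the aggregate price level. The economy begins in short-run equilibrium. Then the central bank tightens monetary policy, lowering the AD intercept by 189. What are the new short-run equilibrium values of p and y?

This is a negative demand shock: AD shifts left.
New AD: y = 1620 − 12p.
Set AD = SRAS: 1620 − 12p = 339 + 9p, so 1281 = 21p and p = 61.
y = 1620 − 12·61 = 888.

p = 61, y = 888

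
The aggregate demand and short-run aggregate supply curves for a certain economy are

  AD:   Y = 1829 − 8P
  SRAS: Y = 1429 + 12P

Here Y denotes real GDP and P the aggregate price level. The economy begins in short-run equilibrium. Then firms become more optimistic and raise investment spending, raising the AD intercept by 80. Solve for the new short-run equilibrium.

P = 24, Y = 1717

This is a positive demand shock: AD shifts right.
New AD: Y = 1909 − 8P.
Set AD = SRAS: 1909 − 8P = 1429 + 12P, so 480 = 20P and P = 24.
Y = 1909 − 8·24 = 1717.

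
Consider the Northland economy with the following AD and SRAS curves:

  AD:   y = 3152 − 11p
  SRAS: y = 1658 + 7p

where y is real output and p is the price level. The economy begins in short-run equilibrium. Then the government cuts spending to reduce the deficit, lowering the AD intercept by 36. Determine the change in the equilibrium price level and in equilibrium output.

Δp = -2, Δy = -14

This is a negative demand shock: AD shifts left.
New AD: y = 3116 − 11p.
Set AD = SRAS: 3116 − 11p = 1658 + 7p, so 1458 = 18p and p = 81.
y = 3116 − 11·81 = 2225.
Initially p = 83, y = 2239, so Δp = -2 and Δy = -14.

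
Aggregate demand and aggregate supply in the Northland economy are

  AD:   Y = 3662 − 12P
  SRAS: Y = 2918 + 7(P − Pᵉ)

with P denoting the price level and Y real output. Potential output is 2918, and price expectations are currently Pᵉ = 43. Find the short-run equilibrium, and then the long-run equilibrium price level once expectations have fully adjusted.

Short run: with Pᵉ = 43, SRAS is Y = 2617 + 7P. Setting AD = SRAS gives 1045 = 19P, so P = 55 and Y = 3662 − 12·55 = 3002.
Output 3002 is above potential 2918, so over time expected prices rise and SRAS shifts left until Y returns to 2918.
Long run: Y = 2918 on the AD curve gives 2918 = 3662 − 12P, so P = 62.

Short run: P = 55, Y = 3002. Long run: P = 62.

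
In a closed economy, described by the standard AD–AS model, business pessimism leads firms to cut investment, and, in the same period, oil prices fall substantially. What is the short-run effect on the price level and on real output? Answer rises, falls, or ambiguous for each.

The first event is a negative demand shock: AD shifts left, which by itself pushes P down and Y down.
The second is a favourable supply shock: SRAS shifts right, which by itself pushes P down and Y up.
Both shocks push P down, so P falls. The two shocks push Y in opposite directions, so the effect on Y is ambiguous.

Price level: falls; output: ambiguous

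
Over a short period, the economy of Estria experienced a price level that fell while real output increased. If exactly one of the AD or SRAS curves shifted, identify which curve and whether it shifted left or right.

SRAS shifted right

P fell and Y rose. An AD shift moves P and Y in the same direction; an SRAS shift moves them in opposite directions.
Here P and Y moved in opposite directions, so the SRAS curve shifted.
Since Y rose, SRAS shifted right.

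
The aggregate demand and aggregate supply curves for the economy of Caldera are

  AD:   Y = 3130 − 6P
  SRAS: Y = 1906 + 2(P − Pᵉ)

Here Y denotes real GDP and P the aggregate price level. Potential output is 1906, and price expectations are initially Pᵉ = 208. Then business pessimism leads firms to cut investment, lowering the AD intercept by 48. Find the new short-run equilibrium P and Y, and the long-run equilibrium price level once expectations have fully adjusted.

Short run: P = 199, Y = 1888. Long run: P = 196.

AD shifts left: new AD is Y = 3082 − 6P. With Pᵉ = 208, SRAS is Y = 1490 + 2P.
Short run: 3082 − 6P = 1490 + 2P gives 1592 = 8P, so P = 199 and Y = 3082 − 6·199 = 1888.
Y = 1888 is below potential 1906; expectations adjust and SRAS shifts right until Y = 1906.
Long run: on the new AD curve, 1906 = 3082 − 6P gives P = 196.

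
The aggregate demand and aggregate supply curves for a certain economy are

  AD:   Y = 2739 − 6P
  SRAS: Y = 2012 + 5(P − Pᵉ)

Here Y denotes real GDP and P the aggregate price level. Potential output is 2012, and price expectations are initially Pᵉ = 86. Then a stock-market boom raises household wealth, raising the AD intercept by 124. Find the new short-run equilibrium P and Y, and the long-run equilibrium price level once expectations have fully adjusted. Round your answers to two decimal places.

Short run: P = 116.45, Y = 2164.27. Long run: P = 141.83.

AD shifts right: new AD is Y = 2863 − 6P. With Pᵉ = 86, SRAS is Y = 1582 + 5P.
Short run: 2863 − 6P = 1582 + 5P gives 1281 = 11P, so P = 116.45 and Y = 2863 − 6P = 2164.27.
Y = 2164.27 is above potential 2012; expectations adjust and SRAS shifts left until Y = 2012.
Long run: on the new AD curve, 2012 = 2863 − 6P gives P = 141.83.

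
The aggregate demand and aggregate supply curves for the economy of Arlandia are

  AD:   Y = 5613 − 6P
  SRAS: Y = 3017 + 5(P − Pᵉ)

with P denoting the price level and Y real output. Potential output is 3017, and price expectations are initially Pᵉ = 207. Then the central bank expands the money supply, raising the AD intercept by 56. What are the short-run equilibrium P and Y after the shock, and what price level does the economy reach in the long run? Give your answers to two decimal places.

AD shifts right: new AD is Y = 5669 − 6P. With Pᵉ = 207, SRAS is Y = 1982 + 5P.
Short run: 5669 − 6P = 1982 + 5P gives 3687 = 11P, so P = 335.18 and Y = 5669 − 6P = 3657.91.
Y = 3657.91 is above potential 3017; expectations adjust and SRAS shifts left until Y = 3017.
Long run: on the new AD curve, 3017 = 5669 − 6P gives P = 442.00.

Short run: P = 335.18, Y = 3657.91. Long run: P = 442.00.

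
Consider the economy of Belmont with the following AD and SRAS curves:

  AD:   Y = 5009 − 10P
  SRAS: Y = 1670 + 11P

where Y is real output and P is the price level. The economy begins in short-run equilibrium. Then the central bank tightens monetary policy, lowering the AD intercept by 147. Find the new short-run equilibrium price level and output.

This is a negative demand shock: AD shifts left.
New AD: Y = 4862 − 10P.
Set AD = SRAS: 4862 − 10P = 1670 + 11P, so 3192 = 21P and P = 152.
Y = 4862 − 10·152 = 3342.

P = 152, Y = 3342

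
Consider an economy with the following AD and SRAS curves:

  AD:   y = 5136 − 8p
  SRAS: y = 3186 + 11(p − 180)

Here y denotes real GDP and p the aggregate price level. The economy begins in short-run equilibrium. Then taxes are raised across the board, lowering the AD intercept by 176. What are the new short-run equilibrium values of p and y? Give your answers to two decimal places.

p = 197.58, y = 3379.37

This is a negative demand shock: AD shifts left.
New AD: y = 4960 − 8p.
SRAS can be written y = 1206 + 11p.
Set AD = SRAS: 4960 − 8p = 1206 + 11p, so 3754 = 19p and p = 197.58.
Substituting into AD, y = 3379.37.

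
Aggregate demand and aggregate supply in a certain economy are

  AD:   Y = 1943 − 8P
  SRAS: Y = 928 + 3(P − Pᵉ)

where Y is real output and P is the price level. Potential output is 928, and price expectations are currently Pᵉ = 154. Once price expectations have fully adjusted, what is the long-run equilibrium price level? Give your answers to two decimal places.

Long-run P = 126.88

Short run: with Pᵉ = 154, SRAS is Y = 466 + 3P. Setting AD = SRAS gives 1477 = 11P, so P = 134.27 and Y = 1943 − 8P = 868.82.
Output 868.82 is below potential 928, so over time expected prices fall and SRAS shifts right until Y returns to 928.
Long run: Y = 928 on the AD curve gives 928 = 1943 − 8P, so P = 126.88.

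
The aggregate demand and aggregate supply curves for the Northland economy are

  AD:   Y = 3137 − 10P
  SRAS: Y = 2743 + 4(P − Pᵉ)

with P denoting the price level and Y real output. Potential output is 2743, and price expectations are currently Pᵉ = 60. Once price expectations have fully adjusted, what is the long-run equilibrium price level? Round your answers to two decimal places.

Long-run P = 39.40

Short run: with Pᵉ = 60, SRAS is Y = 2503 + 4P. Setting AD = SRAS gives 634 = 14P, so P = 45.29 and Y = 3137 − 10P = 2684.14.
Output 2684.14 is below potential 2743, so over time expected prices fall and SRAS shifts right until Y returns to 2743.
Long run: Y = 2743 on the AD curve gives 2743 = 3137 − 10P, so P = 39.40.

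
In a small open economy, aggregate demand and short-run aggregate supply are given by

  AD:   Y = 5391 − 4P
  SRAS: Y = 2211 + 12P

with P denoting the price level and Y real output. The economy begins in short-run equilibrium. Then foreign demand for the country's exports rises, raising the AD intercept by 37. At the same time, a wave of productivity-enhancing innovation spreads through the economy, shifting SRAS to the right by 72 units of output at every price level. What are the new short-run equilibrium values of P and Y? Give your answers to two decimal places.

P = 196.56, Y = 4641.75

After both shocks: AD is Y = 5428 − 4P and SRAS is Y = 2283 + 12P.
Setting them equal: 3145 = 16P, so P = 196.56.
Substituting into AD, Y = 4641.75.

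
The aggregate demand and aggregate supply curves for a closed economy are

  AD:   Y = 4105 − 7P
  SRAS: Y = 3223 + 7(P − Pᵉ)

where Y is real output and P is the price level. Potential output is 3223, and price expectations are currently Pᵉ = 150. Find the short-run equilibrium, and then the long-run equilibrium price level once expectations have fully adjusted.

Short run: with Pᵉ = 150, SRAS is Y = 2173 + 7P. Setting AD = SRAS gives 1932 = 14P, so P = 138 and Y = 4105 − 7·138 = 3139.
Output 3139 is below potential 3223, so over time expected prices fall and SRAS shifts right until Y returns to 3223.
Long run: Y = 3223 on the AD curve gives 3223 = 4105 − 7P, so P = 126.

Short run: P = 138, Y = 3139. Long run: P = 126.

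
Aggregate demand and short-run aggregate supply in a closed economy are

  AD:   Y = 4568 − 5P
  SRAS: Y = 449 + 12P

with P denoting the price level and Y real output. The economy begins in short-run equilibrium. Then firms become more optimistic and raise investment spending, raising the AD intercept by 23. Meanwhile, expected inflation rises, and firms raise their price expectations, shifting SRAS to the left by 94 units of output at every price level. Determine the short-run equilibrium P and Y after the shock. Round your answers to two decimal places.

P = 249.18, Y = 3345.12

After both shocks: AD is Y = 4591 − 5P and SRAS is Y = 355 + 12P.
Setting them equal: 4236 = 17P, so P = 249.18.
Substituting into AD, Y = 3345.12.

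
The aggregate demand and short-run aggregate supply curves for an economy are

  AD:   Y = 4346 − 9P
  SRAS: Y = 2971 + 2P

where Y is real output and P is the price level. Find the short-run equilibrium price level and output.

Set AD = SRAS: 4346 − 9P = 2971 + 2P, so 1375 = 11P and P = 125.
Then Y = 4346 − 9·125 = 3221.

P = 125, Y = 3221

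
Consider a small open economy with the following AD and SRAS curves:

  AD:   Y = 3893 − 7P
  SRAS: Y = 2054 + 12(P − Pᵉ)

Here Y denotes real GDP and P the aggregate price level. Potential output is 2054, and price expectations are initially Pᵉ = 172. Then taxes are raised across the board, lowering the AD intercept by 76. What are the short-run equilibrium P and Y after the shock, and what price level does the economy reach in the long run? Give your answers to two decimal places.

AD shifts left: new AD is Y = 3817 − 7P. With Pᵉ = 172, SRAS is Y = 12P − 10.
Short run: 3817 − 7P = 12P − 10 gives 3827 = 19P, so P = 201.42 and Y = 3817 − 7P = 2407.05.
Y = 2407.05 is above potential 2054; expectations adjust and SRAS shifts left until Y = 2054.
Long run: on the new AD curve, 2054 = 3817 − 7P gives P = 251.86.

Short run: P = 201.42, Y = 2407.05. Long run: P = 251.86.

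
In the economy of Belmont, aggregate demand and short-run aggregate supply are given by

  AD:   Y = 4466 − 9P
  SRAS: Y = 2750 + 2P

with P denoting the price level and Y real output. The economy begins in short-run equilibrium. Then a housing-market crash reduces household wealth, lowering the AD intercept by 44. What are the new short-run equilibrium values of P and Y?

P = 152, Y = 3054

This is a negative demand shock: AD shifts left.
New AD: Y = 4422 − 9P.
Set AD = SRAS: 4422 − 9P = 2750 + 2P, so 1672 = 11P and P = 152.
Y = 4422 − 9·152 = 3054.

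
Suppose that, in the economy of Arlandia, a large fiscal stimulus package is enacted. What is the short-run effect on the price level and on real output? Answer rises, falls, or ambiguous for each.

This is a positive demand shock: AD shifts right.
Moving along the upward-sloping SRAS curve, P rises and Y rises.

Price level: rises; output: rises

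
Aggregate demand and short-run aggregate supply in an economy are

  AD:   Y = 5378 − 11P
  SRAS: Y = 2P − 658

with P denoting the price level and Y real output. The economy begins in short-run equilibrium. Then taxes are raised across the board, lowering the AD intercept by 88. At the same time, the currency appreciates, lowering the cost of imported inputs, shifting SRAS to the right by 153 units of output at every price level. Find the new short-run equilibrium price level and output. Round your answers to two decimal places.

P = 445.77, Y = 386.54

After both shocks: AD is Y = 5290 − 11P and SRAS is Y = 2P − 505.
Setting them equal: 5795 = 13P, so P = 445.77.
Substituting into AD, Y = 386.54.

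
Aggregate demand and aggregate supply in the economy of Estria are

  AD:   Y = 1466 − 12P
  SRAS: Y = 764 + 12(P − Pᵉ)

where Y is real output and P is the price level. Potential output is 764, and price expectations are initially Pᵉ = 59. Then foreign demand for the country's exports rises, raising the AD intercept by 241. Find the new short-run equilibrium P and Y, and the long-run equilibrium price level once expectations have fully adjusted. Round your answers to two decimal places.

AD shifts right: new AD is Y = 1707 − 12P. With Pᵉ = 59, SRAS is Y = 56 + 12P.
Short run: 1707 − 12P = 56 + 12P gives 1651 = 24P, so P = 68.79 and Y = 1707 − 12P = 881.50.
Y = 881.50 is above potential 764; expectations adjust and SRAS shifts left until Y = 764.
Long run: on the new AD curve, 764 = 1707 − 12P gives P = 78.58.

Short run: P = 68.79, Y = 881.50. Long run: P = 78.58.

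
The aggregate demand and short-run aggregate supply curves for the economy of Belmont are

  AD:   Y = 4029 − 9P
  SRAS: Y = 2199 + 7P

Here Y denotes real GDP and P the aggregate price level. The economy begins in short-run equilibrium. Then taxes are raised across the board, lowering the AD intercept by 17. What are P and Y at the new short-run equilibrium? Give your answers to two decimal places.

P = 113.31, Y = 2992.19

This is a negative demand shock: AD shifts left.
New AD: Y = 4012 − 9P.
Set AD = SRAS: 4012 − 9P = 2199 + 7P, so 1813 = 16P and P = 113.31.
Substituting into AD, Y = 2992.19.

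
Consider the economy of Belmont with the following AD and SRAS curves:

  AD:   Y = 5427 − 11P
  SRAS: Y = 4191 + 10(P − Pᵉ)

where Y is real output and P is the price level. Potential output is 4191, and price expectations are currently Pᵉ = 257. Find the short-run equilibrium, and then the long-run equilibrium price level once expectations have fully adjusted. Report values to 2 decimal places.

Short run: with Pᵉ = 257, SRAS is Y = 1621 + 10P. Setting AD = SRAS gives 3806 = 21P, so P = 181.24 and Y = 5427 − 11P = 3433.38.
Output 3433.38 is below potential 4191, so over time expected prices fall and SRAS shifts right until Y returns to 4191.
Long run: Y = 4191 on the AD curve gives 4191 = 5427 − 11P, so P = 112.36.

Short run: P = 181.24, Y = 3433.38. Long run: P = 112.36.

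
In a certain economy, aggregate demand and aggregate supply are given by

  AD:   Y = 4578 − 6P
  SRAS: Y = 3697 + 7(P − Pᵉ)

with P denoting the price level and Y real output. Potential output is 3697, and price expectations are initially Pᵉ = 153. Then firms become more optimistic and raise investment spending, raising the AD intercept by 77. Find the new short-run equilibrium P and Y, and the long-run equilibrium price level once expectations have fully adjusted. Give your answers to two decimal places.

AD shifts right: new AD is Y = 4655 − 6P. With Pᵉ = 153, SRAS is Y = 2626 + 7P.
Short run: 4655 − 6P = 2626 + 7P gives 2029 = 13P, so P = 156.08 and Y = 4655 − 6P = 3718.54.
Y = 3718.54 is above potential 3697; expectations adjust and SRAS shifts left until Y = 3697.
Long run: on the new AD curve, 3697 = 4655 − 6P gives P = 159.67.

Short run: P = 156.08, Y = 3718.54. Long run: P = 159.67.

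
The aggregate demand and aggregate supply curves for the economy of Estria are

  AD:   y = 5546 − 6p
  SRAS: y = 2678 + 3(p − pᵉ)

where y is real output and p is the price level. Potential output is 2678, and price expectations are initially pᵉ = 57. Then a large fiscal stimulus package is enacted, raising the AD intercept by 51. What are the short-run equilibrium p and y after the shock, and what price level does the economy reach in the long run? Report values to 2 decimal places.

AD shifts right: new AD is y = 5597 − 6p. With pᵉ = 57, SRAS is y = 2507 + 3p.
Short run: 5597 − 6p = 2507 + 3p gives 3090 = 9p, so p = 343.33 and y = 5597 − 6p = 3537.00.
y = 3537.00 is above potential 2678; expectations adjust and SRAS shifts left until y = 2678.
Long run: on the new AD curve, 2678 = 5597 − 6p gives p = 486.50.

Short run: p = 343.33, y = 3537.00. Long run: p = 486.50.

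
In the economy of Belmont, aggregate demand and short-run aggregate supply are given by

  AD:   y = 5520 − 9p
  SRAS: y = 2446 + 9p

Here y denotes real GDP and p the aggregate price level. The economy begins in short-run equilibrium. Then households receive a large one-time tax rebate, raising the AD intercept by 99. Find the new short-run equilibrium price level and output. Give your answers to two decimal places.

p = 176.28, y = 4032.50

This is a positive demand shock: AD shifts right.
New AD: y = 5619 − 9p.
Set AD = SRAS: 5619 − 9p = 2446 + 9p, so 3173 = 18p and p = 176.28.
Substituting into AD, y = 4032.50.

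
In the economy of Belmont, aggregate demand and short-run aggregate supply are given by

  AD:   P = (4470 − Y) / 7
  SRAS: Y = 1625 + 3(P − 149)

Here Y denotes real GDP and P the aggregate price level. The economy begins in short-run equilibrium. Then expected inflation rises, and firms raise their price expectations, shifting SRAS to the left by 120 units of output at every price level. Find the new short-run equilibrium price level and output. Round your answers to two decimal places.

This is a negative supply shock: SRAS shifts left.
New SRAS: Y = 1058 + 3P.
Set AD = SRAS: 4470 − 7P = 1058 + 3P, so 3412 = 10P and P = 341.20.
Substituting into AD, Y = 2081.60.

P = 341.20, Y = 2081.60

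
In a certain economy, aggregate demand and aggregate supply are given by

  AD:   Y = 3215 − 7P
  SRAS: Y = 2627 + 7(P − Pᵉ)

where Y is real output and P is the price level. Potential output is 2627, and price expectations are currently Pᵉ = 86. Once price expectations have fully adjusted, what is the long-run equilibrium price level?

Short run: with Pᵉ = 86, SRAS is Y = 2025 + 7P. Setting AD = SRAS gives 1190 = 14P, so P = 85 and Y = 3215 − 7·85 = 2620.
Output 2620 is below potential 2627, so over time expected prices fall and SRAS shifts right until Y returns to 2627.
Long run: Y = 2627 on the AD curve gives 2627 = 3215 − 7P, so P = 84.

Long-run P = 84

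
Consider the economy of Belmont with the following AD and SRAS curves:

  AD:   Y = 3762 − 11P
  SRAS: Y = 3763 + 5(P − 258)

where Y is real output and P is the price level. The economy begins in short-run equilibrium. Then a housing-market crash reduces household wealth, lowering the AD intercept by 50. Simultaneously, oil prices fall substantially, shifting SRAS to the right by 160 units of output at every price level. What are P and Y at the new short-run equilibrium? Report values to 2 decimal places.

P = 67.44, Y = 2970.19

After both shocks: AD is Y = 3712 − 11P and SRAS is Y = 2633 + 5P.
Setting them equal: 1079 = 16P, so P = 67.44.
Substituting into AD, Y = 2970.19.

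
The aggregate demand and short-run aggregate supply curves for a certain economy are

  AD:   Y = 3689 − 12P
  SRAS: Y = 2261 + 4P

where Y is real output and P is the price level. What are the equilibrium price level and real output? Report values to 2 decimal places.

Set AD = SRAS: 3689 − 12P = 2261 + 4P, so 1428 = 16P and P = 89.25.
Substituting into AD, Y = 3689 − 12P = 2618.00.

P = 89.25, Y = 2618.00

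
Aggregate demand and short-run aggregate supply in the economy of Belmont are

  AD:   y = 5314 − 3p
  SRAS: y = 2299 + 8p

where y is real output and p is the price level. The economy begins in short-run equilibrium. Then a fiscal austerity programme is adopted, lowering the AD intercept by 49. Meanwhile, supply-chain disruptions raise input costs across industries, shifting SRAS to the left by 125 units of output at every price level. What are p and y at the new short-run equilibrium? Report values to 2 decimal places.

After both shocks: AD is y = 5265 − 3p and SRAS is y = 2174 + 8p.
Setting them equal: 3091 = 11p, so p = 281.00.
Substituting into AD, y = 4422.00.

p = 281.00, y = 4422.00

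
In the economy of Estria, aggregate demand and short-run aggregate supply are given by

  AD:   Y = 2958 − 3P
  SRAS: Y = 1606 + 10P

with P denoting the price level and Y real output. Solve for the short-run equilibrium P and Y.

P = 104, Y = 2646

Set AD = SRAS: 2958 − 3P = 1606 + 10P, so 1352 = 13P and P = 104.
Then Y = 2958 − 3·104 = 2646.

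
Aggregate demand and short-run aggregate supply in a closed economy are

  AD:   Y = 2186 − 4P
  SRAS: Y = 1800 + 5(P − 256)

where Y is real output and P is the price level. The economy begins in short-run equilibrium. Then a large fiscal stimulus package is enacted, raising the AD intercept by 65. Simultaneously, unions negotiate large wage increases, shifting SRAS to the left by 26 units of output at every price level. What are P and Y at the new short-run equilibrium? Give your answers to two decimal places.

P = 195.22, Y = 1470.11

After both shocks: AD is Y = 2251 − 4P and SRAS is Y = 494 + 5P.
Setting them equal: 1757 = 9P, so P = 195.22.
Substituting into AD, Y = 1470.11.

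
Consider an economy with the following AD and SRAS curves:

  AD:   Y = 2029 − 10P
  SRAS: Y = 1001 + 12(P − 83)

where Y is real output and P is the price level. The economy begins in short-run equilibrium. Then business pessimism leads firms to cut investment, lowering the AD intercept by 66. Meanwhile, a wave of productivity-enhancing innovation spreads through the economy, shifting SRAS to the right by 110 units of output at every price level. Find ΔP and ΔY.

ΔP = -8, ΔY = +14

After both shocks: AD is Y = 1963 − 10P and SRAS is Y = 115 + 12P.
Setting them equal: 1848 = 22P, so P = 84.
Y = 1963 − 10·84 = 1123.
Initially P = 92, Y = 1109, so ΔP = -8 and ΔY = +14.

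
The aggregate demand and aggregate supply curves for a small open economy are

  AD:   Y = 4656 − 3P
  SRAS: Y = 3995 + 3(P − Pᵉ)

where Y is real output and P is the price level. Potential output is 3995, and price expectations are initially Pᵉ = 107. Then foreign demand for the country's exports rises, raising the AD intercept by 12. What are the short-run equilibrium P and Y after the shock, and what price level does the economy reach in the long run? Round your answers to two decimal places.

Short run: P = 165.67, Y = 4171.00. Long run: P = 224.33.

AD shifts right: new AD is Y = 4668 − 3P. With Pᵉ = 107, SRAS is Y = 3674 + 3P.
Short run: 4668 − 3P = 3674 + 3P gives 994 = 6P, so P = 165.67 and Y = 4668 − 3P = 4171.00.
Y = 4171.00 is above potential 3995; expectations adjust and SRAS shifts left until Y = 3995.
Long run: on the new AD curve, 3995 = 4668 − 3P gives P = 224.33.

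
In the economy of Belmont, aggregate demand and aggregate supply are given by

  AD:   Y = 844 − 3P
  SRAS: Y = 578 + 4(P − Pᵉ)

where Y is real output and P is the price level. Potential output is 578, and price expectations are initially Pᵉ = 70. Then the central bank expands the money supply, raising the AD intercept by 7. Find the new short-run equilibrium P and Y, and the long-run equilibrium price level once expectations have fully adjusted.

Short run: P = 79, Y = 614. Long run: P = 91.

AD shifts right: new AD is Y = 851 − 3P. With Pᵉ = 70, SRAS is Y = 298 + 4P.
Short run: 851 − 3P = 298 + 4P gives 553 = 7P, so P = 79 and Y = 851 − 3·79 = 614.
Y = 614 is above potential 578; expectations adjust and SRAS shifts left until Y = 578.
Long run: on the new AD curve, 578 = 851 − 3P gives P = 91.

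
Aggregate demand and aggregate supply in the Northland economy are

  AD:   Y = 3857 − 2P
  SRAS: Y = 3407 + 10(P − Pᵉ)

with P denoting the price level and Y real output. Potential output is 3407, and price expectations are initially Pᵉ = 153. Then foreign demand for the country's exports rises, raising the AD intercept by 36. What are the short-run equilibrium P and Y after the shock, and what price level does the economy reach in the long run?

Short run: P = 168, Y = 3557. Long run: P = 243.

AD shifts right: new AD is Y = 3893 − 2P. With Pᵉ = 153, SRAS is Y = 1877 + 10P.
Short run: 3893 − 2P = 1877 + 10P gives 2016 = 12P, so P = 168 and Y = 3893 − 2·168 = 3557.
Y = 3557 is above potential 3407; expectations adjust and SRAS shifts left until Y = 3407.
Long run: on the new AD curve, 3407 = 3893 − 2P gives P = 243.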